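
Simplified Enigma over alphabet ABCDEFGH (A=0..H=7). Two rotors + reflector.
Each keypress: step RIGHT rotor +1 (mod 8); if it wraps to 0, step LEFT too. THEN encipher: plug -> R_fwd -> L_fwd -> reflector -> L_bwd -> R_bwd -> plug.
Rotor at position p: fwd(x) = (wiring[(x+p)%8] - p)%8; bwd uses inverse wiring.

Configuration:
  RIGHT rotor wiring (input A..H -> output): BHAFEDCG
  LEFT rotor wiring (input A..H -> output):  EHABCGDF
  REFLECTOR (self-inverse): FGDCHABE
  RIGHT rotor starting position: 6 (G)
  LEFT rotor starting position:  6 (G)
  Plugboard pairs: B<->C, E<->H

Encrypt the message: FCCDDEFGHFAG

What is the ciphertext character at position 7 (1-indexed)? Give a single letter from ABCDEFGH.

Char 1 ('F'): step: R->7, L=6; F->plug->F->R->F->L->D->refl->C->L'->E->R'->G->plug->G
Char 2 ('C'): step: R->0, L->7 (L advanced); C->plug->B->R->H->L->E->refl->H->L'->G->R'->H->plug->E
Char 3 ('C'): step: R->1, L=7; C->plug->B->R->H->L->E->refl->H->L'->G->R'->A->plug->A
Char 4 ('D'): step: R->2, L=7; D->plug->D->R->B->L->F->refl->A->L'->C->R'->C->plug->B
Char 5 ('D'): step: R->3, L=7; D->plug->D->R->H->L->E->refl->H->L'->G->R'->F->plug->F
Char 6 ('E'): step: R->4, L=7; E->plug->H->R->B->L->F->refl->A->L'->C->R'->D->plug->D
Char 7 ('F'): step: R->5, L=7; F->plug->F->R->D->L->B->refl->G->L'->A->R'->G->plug->G

G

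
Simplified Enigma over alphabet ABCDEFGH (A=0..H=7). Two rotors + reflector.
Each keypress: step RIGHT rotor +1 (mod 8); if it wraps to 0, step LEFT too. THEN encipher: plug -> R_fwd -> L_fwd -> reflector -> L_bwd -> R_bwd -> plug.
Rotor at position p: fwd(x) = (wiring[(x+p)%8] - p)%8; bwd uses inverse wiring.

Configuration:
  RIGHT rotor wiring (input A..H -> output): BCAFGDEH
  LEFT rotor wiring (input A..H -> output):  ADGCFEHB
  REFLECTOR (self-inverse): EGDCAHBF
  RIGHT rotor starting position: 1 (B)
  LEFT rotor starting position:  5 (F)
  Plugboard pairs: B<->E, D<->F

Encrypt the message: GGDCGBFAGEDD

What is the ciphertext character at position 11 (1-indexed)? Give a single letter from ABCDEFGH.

Char 1 ('G'): step: R->2, L=5; G->plug->G->R->H->L->A->refl->E->L'->C->R'->E->plug->B
Char 2 ('G'): step: R->3, L=5; G->plug->G->R->H->L->A->refl->E->L'->C->R'->A->plug->A
Char 3 ('D'): step: R->4, L=5; D->plug->F->R->G->L->F->refl->H->L'->A->R'->C->plug->C
Char 4 ('C'): step: R->5, L=5; C->plug->C->R->C->L->E->refl->A->L'->H->R'->B->plug->E
Char 5 ('G'): step: R->6, L=5; G->plug->G->R->A->L->H->refl->F->L'->G->R'->A->plug->A
Char 6 ('B'): step: R->7, L=5; B->plug->E->R->G->L->F->refl->H->L'->A->R'->A->plug->A
Char 7 ('F'): step: R->0, L->6 (L advanced); F->plug->D->R->F->L->E->refl->A->L'->E->R'->G->plug->G
Char 8 ('A'): step: R->1, L=6; A->plug->A->R->B->L->D->refl->C->L'->C->R'->E->plug->B
Char 9 ('G'): step: R->2, L=6; G->plug->G->R->H->L->G->refl->B->L'->A->R'->H->plug->H
Char 10 ('E'): step: R->3, L=6; E->plug->B->R->D->L->F->refl->H->L'->G->R'->F->plug->D
Char 11 ('D'): step: R->4, L=6; D->plug->F->R->G->L->H->refl->F->L'->D->R'->D->plug->F

F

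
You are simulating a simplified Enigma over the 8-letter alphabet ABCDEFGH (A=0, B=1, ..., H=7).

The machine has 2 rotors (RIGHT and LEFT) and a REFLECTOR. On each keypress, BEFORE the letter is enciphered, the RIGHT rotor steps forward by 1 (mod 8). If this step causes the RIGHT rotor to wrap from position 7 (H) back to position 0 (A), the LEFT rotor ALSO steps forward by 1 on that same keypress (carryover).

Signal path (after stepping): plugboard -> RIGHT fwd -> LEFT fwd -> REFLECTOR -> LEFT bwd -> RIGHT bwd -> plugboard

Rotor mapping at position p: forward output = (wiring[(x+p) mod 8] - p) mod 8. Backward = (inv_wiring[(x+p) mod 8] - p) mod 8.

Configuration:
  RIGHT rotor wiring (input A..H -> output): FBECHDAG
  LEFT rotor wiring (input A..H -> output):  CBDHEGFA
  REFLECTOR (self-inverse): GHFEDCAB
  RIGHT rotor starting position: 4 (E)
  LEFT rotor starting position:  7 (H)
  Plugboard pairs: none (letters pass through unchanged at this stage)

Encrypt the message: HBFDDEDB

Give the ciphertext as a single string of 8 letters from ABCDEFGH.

Answer: GEBCABAF

Derivation:
Char 1 ('H'): step: R->5, L=7; H->plug->H->R->C->L->C->refl->F->L'->F->R'->G->plug->G
Char 2 ('B'): step: R->6, L=7; B->plug->B->R->A->L->B->refl->H->L'->G->R'->E->plug->E
Char 3 ('F'): step: R->7, L=7; F->plug->F->R->A->L->B->refl->H->L'->G->R'->B->plug->B
Char 4 ('D'): step: R->0, L->0 (L advanced); D->plug->D->R->C->L->D->refl->E->L'->E->R'->C->plug->C
Char 5 ('D'): step: R->1, L=0; D->plug->D->R->G->L->F->refl->C->L'->A->R'->A->plug->A
Char 6 ('E'): step: R->2, L=0; E->plug->E->R->G->L->F->refl->C->L'->A->R'->B->plug->B
Char 7 ('D'): step: R->3, L=0; D->plug->D->R->F->L->G->refl->A->L'->H->R'->A->plug->A
Char 8 ('B'): step: R->4, L=0; B->plug->B->R->H->L->A->refl->G->L'->F->R'->F->plug->F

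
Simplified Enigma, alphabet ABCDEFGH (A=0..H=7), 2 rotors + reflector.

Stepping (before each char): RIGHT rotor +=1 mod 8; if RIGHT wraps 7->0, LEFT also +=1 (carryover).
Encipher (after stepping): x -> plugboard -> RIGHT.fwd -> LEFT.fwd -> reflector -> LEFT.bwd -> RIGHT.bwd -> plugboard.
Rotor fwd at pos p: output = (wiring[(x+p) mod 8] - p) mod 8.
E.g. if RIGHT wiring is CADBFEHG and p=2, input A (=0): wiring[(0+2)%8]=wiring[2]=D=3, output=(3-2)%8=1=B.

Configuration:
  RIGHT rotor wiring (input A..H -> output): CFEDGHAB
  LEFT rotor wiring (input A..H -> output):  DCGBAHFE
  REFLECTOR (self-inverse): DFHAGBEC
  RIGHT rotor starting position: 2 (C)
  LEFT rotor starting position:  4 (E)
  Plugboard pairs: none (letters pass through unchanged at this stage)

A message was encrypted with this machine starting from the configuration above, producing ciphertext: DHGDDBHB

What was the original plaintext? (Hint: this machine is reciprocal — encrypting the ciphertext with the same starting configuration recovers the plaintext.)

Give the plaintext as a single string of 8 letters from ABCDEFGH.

Answer: AACAGCFF

Derivation:
Char 1 ('D'): step: R->3, L=4; D->plug->D->R->F->L->G->refl->E->L'->A->R'->A->plug->A
Char 2 ('H'): step: R->4, L=4; H->plug->H->R->H->L->F->refl->B->L'->C->R'->A->plug->A
Char 3 ('G'): step: R->5, L=4; G->plug->G->R->G->L->C->refl->H->L'->E->R'->C->plug->C
Char 4 ('D'): step: R->6, L=4; D->plug->D->R->H->L->F->refl->B->L'->C->R'->A->plug->A
Char 5 ('D'): step: R->7, L=4; D->plug->D->R->F->L->G->refl->E->L'->A->R'->G->plug->G
Char 6 ('B'): step: R->0, L->5 (L advanced); B->plug->B->R->F->L->B->refl->F->L'->E->R'->C->plug->C
Char 7 ('H'): step: R->1, L=5; H->plug->H->R->B->L->A->refl->D->L'->H->R'->F->plug->F
Char 8 ('B'): step: R->2, L=5; B->plug->B->R->B->L->A->refl->D->L'->H->R'->F->plug->F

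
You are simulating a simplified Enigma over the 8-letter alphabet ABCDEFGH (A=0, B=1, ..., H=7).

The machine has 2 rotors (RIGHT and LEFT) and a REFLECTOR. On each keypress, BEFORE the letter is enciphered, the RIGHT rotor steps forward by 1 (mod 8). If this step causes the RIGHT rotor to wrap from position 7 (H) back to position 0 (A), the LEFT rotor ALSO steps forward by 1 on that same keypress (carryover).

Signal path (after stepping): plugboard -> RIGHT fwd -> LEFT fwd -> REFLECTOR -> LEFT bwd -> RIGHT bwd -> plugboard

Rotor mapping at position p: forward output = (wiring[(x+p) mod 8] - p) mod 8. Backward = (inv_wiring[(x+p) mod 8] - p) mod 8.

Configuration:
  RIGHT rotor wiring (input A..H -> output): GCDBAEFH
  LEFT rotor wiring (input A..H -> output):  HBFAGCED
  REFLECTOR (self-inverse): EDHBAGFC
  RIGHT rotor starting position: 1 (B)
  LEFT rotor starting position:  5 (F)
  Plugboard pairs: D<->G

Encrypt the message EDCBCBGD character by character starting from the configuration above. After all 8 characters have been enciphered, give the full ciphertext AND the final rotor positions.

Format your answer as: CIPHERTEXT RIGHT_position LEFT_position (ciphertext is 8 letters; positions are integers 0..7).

Answer: AAGCDHEG 1 6

Derivation:
Char 1 ('E'): step: R->2, L=5; E->plug->E->R->D->L->C->refl->H->L'->B->R'->A->plug->A
Char 2 ('D'): step: R->3, L=5; D->plug->G->R->H->L->B->refl->D->L'->G->R'->A->plug->A
Char 3 ('C'): step: R->4, L=5; C->plug->C->R->B->L->H->refl->C->L'->D->R'->D->plug->G
Char 4 ('B'): step: R->5, L=5; B->plug->B->R->A->L->F->refl->G->L'->C->R'->C->plug->C
Char 5 ('C'): step: R->6, L=5; C->plug->C->R->A->L->F->refl->G->L'->C->R'->G->plug->D
Char 6 ('B'): step: R->7, L=5; B->plug->B->R->H->L->B->refl->D->L'->G->R'->H->plug->H
Char 7 ('G'): step: R->0, L->6 (L advanced); G->plug->D->R->B->L->F->refl->G->L'->A->R'->E->plug->E
Char 8 ('D'): step: R->1, L=6; D->plug->G->R->G->L->A->refl->E->L'->H->R'->D->plug->G
Final: ciphertext=AAGCDHEG, RIGHT=1, LEFT=6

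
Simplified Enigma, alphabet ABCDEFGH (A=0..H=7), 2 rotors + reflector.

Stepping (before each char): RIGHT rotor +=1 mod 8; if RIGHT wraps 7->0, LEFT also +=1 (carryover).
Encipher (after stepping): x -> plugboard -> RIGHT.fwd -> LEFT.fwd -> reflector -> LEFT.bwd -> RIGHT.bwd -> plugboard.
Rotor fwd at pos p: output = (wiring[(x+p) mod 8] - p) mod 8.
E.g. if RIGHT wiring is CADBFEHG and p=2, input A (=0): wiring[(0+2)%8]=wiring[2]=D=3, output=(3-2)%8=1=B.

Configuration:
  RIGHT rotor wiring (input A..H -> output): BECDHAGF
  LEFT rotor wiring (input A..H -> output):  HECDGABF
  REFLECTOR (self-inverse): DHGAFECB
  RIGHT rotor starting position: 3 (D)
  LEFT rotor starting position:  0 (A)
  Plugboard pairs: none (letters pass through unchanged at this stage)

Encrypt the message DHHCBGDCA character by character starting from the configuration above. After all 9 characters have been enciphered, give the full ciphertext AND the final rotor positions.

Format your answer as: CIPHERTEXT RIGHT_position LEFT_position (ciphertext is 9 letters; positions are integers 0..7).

Answer: HDEDABFAG 4 1

Derivation:
Char 1 ('D'): step: R->4, L=0; D->plug->D->R->B->L->E->refl->F->L'->H->R'->H->plug->H
Char 2 ('H'): step: R->5, L=0; H->plug->H->R->C->L->C->refl->G->L'->E->R'->D->plug->D
Char 3 ('H'): step: R->6, L=0; H->plug->H->R->C->L->C->refl->G->L'->E->R'->E->plug->E
Char 4 ('C'): step: R->7, L=0; C->plug->C->R->F->L->A->refl->D->L'->D->R'->D->plug->D
Char 5 ('B'): step: R->0, L->1 (L advanced); B->plug->B->R->E->L->H->refl->B->L'->B->R'->A->plug->A
Char 6 ('G'): step: R->1, L=1; G->plug->G->R->E->L->H->refl->B->L'->B->R'->B->plug->B
Char 7 ('D'): step: R->2, L=1; D->plug->D->R->G->L->E->refl->F->L'->D->R'->F->plug->F
Char 8 ('C'): step: R->3, L=1; C->plug->C->R->F->L->A->refl->D->L'->A->R'->A->plug->A
Char 9 ('A'): step: R->4, L=1; A->plug->A->R->D->L->F->refl->E->L'->G->R'->G->plug->G
Final: ciphertext=HDEDABFAG, RIGHT=4, LEFT=1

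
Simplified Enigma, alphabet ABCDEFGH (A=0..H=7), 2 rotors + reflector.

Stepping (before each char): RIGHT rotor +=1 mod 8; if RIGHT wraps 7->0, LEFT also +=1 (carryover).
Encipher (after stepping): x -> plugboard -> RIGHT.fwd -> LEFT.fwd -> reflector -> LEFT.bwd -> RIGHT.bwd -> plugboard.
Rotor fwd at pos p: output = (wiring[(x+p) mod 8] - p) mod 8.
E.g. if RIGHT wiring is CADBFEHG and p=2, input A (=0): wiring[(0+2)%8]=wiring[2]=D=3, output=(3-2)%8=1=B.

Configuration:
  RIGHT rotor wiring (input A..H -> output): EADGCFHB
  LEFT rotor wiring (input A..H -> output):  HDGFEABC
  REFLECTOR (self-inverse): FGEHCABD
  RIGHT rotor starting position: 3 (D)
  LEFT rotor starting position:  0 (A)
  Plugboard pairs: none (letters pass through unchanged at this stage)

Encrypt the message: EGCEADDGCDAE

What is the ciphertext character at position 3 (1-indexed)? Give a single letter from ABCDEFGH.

Char 1 ('E'): step: R->4, L=0; E->plug->E->R->A->L->H->refl->D->L'->B->R'->B->plug->B
Char 2 ('G'): step: R->5, L=0; G->plug->G->R->B->L->D->refl->H->L'->A->R'->A->plug->A
Char 3 ('C'): step: R->6, L=0; C->plug->C->R->G->L->B->refl->G->L'->C->R'->D->plug->D

D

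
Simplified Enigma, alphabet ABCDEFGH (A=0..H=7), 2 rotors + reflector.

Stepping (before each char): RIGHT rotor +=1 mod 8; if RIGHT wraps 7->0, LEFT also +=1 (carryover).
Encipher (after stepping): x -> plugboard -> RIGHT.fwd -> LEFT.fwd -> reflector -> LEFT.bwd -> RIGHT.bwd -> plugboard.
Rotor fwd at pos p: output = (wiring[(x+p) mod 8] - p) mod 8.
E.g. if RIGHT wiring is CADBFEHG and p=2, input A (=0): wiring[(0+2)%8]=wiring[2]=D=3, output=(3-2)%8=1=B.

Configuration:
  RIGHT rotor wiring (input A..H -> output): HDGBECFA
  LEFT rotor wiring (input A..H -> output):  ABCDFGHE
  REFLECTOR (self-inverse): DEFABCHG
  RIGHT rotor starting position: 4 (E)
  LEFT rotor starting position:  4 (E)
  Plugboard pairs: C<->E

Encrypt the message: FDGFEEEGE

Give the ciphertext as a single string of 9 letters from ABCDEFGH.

Answer: AECEFFHBH

Derivation:
Char 1 ('F'): step: R->5, L=4; F->plug->F->R->B->L->C->refl->F->L'->F->R'->A->plug->A
Char 2 ('D'): step: R->6, L=4; D->plug->D->R->F->L->F->refl->C->L'->B->R'->C->plug->E
Char 3 ('G'): step: R->7, L=4; G->plug->G->R->D->L->A->refl->D->L'->C->R'->E->plug->C
Char 4 ('F'): step: R->0, L->5 (L advanced); F->plug->F->R->C->L->H->refl->G->L'->G->R'->C->plug->E
Char 5 ('E'): step: R->1, L=5; E->plug->C->R->A->L->B->refl->E->L'->E->R'->F->plug->F
Char 6 ('E'): step: R->2, L=5; E->plug->C->R->C->L->H->refl->G->L'->G->R'->F->plug->F
Char 7 ('E'): step: R->3, L=5; E->plug->C->R->H->L->A->refl->D->L'->D->R'->H->plug->H
Char 8 ('G'): step: R->4, L=5; G->plug->G->R->C->L->H->refl->G->L'->G->R'->B->plug->B
Char 9 ('E'): step: R->5, L=5; E->plug->C->R->D->L->D->refl->A->L'->H->R'->H->plug->H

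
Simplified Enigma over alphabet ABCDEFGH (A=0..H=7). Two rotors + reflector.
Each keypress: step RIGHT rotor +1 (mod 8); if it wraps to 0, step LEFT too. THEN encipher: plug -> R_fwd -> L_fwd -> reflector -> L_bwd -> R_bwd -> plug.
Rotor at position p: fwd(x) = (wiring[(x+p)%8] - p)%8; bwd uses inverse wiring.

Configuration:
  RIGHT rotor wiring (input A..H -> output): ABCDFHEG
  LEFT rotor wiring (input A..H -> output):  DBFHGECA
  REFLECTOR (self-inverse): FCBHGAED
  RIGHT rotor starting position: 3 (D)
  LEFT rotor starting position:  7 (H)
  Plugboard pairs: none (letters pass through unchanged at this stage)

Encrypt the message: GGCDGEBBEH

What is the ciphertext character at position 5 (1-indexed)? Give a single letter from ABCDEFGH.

Char 1 ('G'): step: R->4, L=7; G->plug->G->R->G->L->F->refl->A->L'->E->R'->E->plug->E
Char 2 ('G'): step: R->5, L=7; G->plug->G->R->G->L->F->refl->A->L'->E->R'->E->plug->E
Char 3 ('C'): step: R->6, L=7; C->plug->C->R->C->L->C->refl->B->L'->A->R'->B->plug->B
Char 4 ('D'): step: R->7, L=7; D->plug->D->R->D->L->G->refl->E->L'->B->R'->B->plug->B
Char 5 ('G'): step: R->0, L->0 (L advanced); G->plug->G->R->E->L->G->refl->E->L'->F->R'->E->plug->E

E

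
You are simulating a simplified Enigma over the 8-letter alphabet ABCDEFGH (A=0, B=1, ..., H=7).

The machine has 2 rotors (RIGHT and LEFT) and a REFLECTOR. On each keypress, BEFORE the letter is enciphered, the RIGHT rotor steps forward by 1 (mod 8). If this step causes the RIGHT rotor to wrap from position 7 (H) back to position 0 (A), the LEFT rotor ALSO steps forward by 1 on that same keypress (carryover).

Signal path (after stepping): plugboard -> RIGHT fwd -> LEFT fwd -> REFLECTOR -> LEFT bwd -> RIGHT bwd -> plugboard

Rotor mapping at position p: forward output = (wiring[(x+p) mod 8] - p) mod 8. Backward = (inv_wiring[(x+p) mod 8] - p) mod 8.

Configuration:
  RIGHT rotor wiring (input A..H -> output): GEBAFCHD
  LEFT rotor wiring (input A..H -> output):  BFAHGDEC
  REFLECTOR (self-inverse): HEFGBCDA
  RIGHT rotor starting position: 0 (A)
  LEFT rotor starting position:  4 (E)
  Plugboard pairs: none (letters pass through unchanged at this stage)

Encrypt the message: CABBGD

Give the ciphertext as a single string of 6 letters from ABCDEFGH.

Answer: ACGGEB

Derivation:
Char 1 ('C'): step: R->1, L=4; C->plug->C->R->H->L->D->refl->G->L'->D->R'->A->plug->A
Char 2 ('A'): step: R->2, L=4; A->plug->A->R->H->L->D->refl->G->L'->D->R'->C->plug->C
Char 3 ('B'): step: R->3, L=4; B->plug->B->R->C->L->A->refl->H->L'->B->R'->G->plug->G
Char 4 ('B'): step: R->4, L=4; B->plug->B->R->G->L->E->refl->B->L'->F->R'->G->plug->G
Char 5 ('G'): step: R->5, L=4; G->plug->G->R->D->L->G->refl->D->L'->H->R'->E->plug->E
Char 6 ('D'): step: R->6, L=4; D->plug->D->R->G->L->E->refl->B->L'->F->R'->B->plug->B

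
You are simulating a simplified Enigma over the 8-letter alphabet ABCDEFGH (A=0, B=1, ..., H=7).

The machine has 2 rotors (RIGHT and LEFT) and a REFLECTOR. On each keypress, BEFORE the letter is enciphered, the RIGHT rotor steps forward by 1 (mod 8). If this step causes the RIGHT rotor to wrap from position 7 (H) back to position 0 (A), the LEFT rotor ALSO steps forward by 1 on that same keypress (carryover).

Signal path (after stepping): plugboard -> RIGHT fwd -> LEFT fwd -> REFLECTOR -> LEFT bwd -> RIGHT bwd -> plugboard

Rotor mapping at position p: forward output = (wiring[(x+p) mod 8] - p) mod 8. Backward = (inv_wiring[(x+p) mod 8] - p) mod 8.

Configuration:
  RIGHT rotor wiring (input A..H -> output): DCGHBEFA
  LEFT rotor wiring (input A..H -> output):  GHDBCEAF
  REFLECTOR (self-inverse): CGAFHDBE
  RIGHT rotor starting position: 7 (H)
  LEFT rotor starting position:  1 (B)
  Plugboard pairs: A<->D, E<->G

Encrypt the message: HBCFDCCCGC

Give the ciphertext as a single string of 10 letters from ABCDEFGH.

Char 1 ('H'): step: R->0, L->2 (L advanced); H->plug->H->R->A->L->B->refl->G->L'->E->R'->F->plug->F
Char 2 ('B'): step: R->1, L=2; B->plug->B->R->F->L->D->refl->F->L'->H->R'->G->plug->E
Char 3 ('C'): step: R->2, L=2; C->plug->C->R->H->L->F->refl->D->L'->F->R'->B->plug->B
Char 4 ('F'): step: R->3, L=2; F->plug->F->R->A->L->B->refl->G->L'->E->R'->A->plug->D
Char 5 ('D'): step: R->4, L=2; D->plug->A->R->F->L->D->refl->F->L'->H->R'->E->plug->G
Char 6 ('C'): step: R->5, L=2; C->plug->C->R->D->L->C->refl->A->L'->C->R'->G->plug->E
Char 7 ('C'): step: R->6, L=2; C->plug->C->R->F->L->D->refl->F->L'->H->R'->A->plug->D
Char 8 ('C'): step: R->7, L=2; C->plug->C->R->D->L->C->refl->A->L'->C->R'->F->plug->F
Char 9 ('G'): step: R->0, L->3 (L advanced); G->plug->E->R->B->L->H->refl->E->L'->G->R'->C->plug->C
Char 10 ('C'): step: R->1, L=3; C->plug->C->R->G->L->E->refl->H->L'->B->R'->A->plug->D

Answer: FEBDGEDFCD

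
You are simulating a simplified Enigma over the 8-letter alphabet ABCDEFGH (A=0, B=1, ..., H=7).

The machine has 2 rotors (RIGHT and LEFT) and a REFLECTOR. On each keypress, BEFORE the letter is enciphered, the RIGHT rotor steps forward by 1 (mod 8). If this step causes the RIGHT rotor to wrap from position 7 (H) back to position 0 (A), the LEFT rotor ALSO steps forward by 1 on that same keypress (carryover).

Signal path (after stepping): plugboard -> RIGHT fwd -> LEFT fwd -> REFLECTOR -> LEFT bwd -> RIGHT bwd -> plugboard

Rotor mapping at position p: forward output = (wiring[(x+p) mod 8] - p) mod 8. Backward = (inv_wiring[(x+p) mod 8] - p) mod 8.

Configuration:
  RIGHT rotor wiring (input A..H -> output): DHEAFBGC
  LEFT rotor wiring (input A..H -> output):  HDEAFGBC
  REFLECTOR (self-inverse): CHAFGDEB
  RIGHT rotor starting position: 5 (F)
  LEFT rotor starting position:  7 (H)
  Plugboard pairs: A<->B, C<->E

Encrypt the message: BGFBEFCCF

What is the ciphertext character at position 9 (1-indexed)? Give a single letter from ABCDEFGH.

Char 1 ('B'): step: R->6, L=7; B->plug->A->R->A->L->D->refl->F->L'->D->R'->H->plug->H
Char 2 ('G'): step: R->7, L=7; G->plug->G->R->C->L->E->refl->G->L'->F->R'->D->plug->D
Char 3 ('F'): step: R->0, L->0 (L advanced); F->plug->F->R->B->L->D->refl->F->L'->E->R'->C->plug->E
Char 4 ('B'): step: R->1, L=0; B->plug->A->R->G->L->B->refl->H->L'->A->R'->E->plug->C
Char 5 ('E'): step: R->2, L=0; E->plug->C->R->D->L->A->refl->C->L'->H->R'->D->plug->D
Char 6 ('F'): step: R->3, L=0; F->plug->F->R->A->L->H->refl->B->L'->G->R'->C->plug->E
Char 7 ('C'): step: R->4, L=0; C->plug->E->R->H->L->C->refl->A->L'->D->R'->F->plug->F
Char 8 ('C'): step: R->5, L=0; C->plug->E->R->C->L->E->refl->G->L'->F->R'->C->plug->E
Char 9 ('F'): step: R->6, L=0; F->plug->F->R->C->L->E->refl->G->L'->F->R'->C->plug->E

E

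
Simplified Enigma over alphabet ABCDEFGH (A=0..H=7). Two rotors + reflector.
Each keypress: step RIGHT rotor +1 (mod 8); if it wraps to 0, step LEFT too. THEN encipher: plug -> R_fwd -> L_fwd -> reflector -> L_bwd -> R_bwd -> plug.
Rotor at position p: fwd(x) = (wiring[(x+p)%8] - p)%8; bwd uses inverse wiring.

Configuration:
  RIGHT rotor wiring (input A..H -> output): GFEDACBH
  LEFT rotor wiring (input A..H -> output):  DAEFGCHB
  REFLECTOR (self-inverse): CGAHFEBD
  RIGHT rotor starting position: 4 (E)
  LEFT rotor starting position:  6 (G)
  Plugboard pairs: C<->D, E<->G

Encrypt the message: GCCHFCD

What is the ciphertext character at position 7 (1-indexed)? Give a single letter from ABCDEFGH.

Char 1 ('G'): step: R->5, L=6; G->plug->E->R->A->L->B->refl->G->L'->E->R'->B->plug->B
Char 2 ('C'): step: R->6, L=6; C->plug->D->R->H->L->E->refl->F->L'->C->R'->G->plug->E
Char 3 ('C'): step: R->7, L=6; C->plug->D->R->F->L->H->refl->D->L'->B->R'->F->plug->F
Char 4 ('H'): step: R->0, L->7 (L advanced); H->plug->H->R->H->L->A->refl->C->L'->A->R'->E->plug->G
Char 5 ('F'): step: R->1, L=7; F->plug->F->R->A->L->C->refl->A->L'->H->R'->D->plug->C
Char 6 ('C'): step: R->2, L=7; C->plug->D->R->A->L->C->refl->A->L'->H->R'->E->plug->G
Char 7 ('D'): step: R->3, L=7; D->plug->C->R->H->L->A->refl->C->L'->A->R'->A->plug->A

A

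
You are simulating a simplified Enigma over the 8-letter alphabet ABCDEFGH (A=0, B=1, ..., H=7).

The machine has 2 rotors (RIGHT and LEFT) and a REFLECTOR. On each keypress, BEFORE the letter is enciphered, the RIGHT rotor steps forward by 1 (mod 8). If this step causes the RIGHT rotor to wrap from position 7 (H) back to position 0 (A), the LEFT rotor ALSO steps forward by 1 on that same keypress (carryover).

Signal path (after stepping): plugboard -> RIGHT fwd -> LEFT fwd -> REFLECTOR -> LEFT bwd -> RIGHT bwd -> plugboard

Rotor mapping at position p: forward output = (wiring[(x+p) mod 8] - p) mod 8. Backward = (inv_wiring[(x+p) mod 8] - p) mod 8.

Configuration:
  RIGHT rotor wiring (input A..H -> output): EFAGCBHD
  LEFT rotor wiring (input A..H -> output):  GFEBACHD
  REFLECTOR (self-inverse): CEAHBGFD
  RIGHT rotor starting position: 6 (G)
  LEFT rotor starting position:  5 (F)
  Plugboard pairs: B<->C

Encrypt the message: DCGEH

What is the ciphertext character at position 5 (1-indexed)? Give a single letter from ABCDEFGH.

Char 1 ('D'): step: R->7, L=5; D->plug->D->R->B->L->C->refl->A->L'->E->R'->A->plug->A
Char 2 ('C'): step: R->0, L->6 (L advanced); C->plug->B->R->F->L->D->refl->H->L'->D->R'->H->plug->H
Char 3 ('G'): step: R->1, L=6; G->plug->G->R->C->L->A->refl->C->L'->G->R'->F->plug->F
Char 4 ('E'): step: R->2, L=6; E->plug->E->R->F->L->D->refl->H->L'->D->R'->H->plug->H
Char 5 ('H'): step: R->3, L=6; H->plug->H->R->F->L->D->refl->H->L'->D->R'->A->plug->A

A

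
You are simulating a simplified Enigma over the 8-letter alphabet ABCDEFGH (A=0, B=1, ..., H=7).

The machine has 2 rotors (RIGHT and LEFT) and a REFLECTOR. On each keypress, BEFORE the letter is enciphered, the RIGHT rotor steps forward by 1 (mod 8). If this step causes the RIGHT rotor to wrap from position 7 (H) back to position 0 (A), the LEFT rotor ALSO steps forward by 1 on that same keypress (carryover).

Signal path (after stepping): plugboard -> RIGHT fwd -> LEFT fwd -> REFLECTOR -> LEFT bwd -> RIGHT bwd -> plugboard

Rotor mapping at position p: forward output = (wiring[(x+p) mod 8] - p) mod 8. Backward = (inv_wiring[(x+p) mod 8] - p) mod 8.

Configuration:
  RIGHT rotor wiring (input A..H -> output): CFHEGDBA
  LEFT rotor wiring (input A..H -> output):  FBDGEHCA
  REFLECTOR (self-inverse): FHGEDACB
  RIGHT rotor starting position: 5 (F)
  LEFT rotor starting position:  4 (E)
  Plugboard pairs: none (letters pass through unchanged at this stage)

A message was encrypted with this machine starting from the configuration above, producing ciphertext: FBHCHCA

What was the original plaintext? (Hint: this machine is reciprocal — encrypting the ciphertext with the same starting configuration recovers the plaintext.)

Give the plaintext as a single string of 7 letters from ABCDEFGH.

Answer: CABHDED

Derivation:
Char 1 ('F'): step: R->6, L=4; F->plug->F->R->G->L->H->refl->B->L'->E->R'->C->plug->C
Char 2 ('B'): step: R->7, L=4; B->plug->B->R->D->L->E->refl->D->L'->B->R'->A->plug->A
Char 3 ('H'): step: R->0, L->5 (L advanced); H->plug->H->R->A->L->C->refl->G->L'->F->R'->B->plug->B
Char 4 ('C'): step: R->1, L=5; C->plug->C->R->D->L->A->refl->F->L'->B->R'->H->plug->H
Char 5 ('H'): step: R->2, L=5; H->plug->H->R->D->L->A->refl->F->L'->B->R'->D->plug->D
Char 6 ('C'): step: R->3, L=5; C->plug->C->R->A->L->C->refl->G->L'->F->R'->E->plug->E
Char 7 ('A'): step: R->4, L=5; A->plug->A->R->C->L->D->refl->E->L'->E->R'->D->plug->D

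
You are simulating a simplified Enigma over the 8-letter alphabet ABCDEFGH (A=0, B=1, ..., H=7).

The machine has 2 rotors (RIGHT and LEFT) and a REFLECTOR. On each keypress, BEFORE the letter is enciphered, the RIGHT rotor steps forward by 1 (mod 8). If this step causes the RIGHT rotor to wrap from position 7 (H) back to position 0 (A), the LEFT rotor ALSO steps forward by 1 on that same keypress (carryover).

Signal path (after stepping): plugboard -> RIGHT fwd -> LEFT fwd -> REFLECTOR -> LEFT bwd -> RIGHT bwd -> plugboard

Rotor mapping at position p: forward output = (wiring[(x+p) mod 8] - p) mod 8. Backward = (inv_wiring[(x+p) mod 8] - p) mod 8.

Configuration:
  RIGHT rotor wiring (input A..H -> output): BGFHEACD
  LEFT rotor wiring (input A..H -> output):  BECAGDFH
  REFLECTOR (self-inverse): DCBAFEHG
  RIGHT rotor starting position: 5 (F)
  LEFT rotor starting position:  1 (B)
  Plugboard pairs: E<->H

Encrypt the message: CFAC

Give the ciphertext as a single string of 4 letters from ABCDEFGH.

Answer: BEBF

Derivation:
Char 1 ('C'): step: R->6, L=1; C->plug->C->R->D->L->F->refl->E->L'->F->R'->B->plug->B
Char 2 ('F'): step: R->7, L=1; F->plug->F->R->F->L->E->refl->F->L'->D->R'->H->plug->E
Char 3 ('A'): step: R->0, L->2 (L advanced); A->plug->A->R->B->L->G->refl->H->L'->G->R'->B->plug->B
Char 4 ('C'): step: R->1, L=2; C->plug->C->R->G->L->H->refl->G->L'->B->R'->F->plug->F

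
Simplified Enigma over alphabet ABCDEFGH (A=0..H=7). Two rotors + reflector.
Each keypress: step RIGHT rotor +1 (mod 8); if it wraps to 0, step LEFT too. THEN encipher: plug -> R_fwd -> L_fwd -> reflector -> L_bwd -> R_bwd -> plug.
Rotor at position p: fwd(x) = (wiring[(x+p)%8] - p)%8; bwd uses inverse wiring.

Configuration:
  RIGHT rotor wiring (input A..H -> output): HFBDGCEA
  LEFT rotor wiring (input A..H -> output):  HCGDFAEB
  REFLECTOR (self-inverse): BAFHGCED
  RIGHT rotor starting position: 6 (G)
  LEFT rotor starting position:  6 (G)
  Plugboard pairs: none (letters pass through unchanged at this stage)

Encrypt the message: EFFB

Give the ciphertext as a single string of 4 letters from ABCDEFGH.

Char 1 ('E'): step: R->7, L=6; E->plug->E->R->E->L->A->refl->B->L'->C->R'->D->plug->D
Char 2 ('F'): step: R->0, L->7 (L advanced); F->plug->F->R->C->L->D->refl->H->L'->D->R'->D->plug->D
Char 3 ('F'): step: R->1, L=7; F->plug->F->R->D->L->H->refl->D->L'->C->R'->C->plug->C
Char 4 ('B'): step: R->2, L=7; B->plug->B->R->B->L->A->refl->B->L'->G->R'->F->plug->F

Answer: DDCF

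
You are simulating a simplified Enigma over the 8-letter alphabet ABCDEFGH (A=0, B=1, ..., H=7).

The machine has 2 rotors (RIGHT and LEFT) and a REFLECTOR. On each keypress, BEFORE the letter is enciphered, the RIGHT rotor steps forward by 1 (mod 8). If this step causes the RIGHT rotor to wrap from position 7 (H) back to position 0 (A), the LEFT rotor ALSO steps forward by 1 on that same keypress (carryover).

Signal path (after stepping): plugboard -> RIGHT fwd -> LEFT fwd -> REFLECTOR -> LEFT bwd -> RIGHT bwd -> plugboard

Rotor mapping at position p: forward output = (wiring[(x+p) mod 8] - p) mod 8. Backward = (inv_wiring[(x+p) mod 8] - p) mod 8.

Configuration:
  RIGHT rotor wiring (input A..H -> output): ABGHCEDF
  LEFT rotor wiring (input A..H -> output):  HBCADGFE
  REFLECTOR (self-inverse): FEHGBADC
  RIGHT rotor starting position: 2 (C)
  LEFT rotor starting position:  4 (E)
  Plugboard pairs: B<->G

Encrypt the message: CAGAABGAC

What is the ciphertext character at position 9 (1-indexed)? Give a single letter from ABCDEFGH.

Char 1 ('C'): step: R->3, L=4; C->plug->C->R->B->L->C->refl->H->L'->A->R'->D->plug->D
Char 2 ('A'): step: R->4, L=4; A->plug->A->R->G->L->G->refl->D->L'->E->R'->E->plug->E
Char 3 ('G'): step: R->5, L=4; G->plug->B->R->G->L->G->refl->D->L'->E->R'->E->plug->E
Char 4 ('A'): step: R->6, L=4; A->plug->A->R->F->L->F->refl->A->L'->D->R'->D->plug->D
Char 5 ('A'): step: R->7, L=4; A->plug->A->R->G->L->G->refl->D->L'->E->R'->H->plug->H
Char 6 ('B'): step: R->0, L->5 (L advanced); B->plug->G->R->D->L->C->refl->H->L'->C->R'->E->plug->E
Char 7 ('G'): step: R->1, L=5; G->plug->B->R->F->L->F->refl->A->L'->B->R'->D->plug->D
Char 8 ('A'): step: R->2, L=5; A->plug->A->R->E->L->E->refl->B->L'->A->R'->C->plug->C
Char 9 ('C'): step: R->3, L=5; C->plug->C->R->B->L->A->refl->F->L'->F->R'->F->plug->F

F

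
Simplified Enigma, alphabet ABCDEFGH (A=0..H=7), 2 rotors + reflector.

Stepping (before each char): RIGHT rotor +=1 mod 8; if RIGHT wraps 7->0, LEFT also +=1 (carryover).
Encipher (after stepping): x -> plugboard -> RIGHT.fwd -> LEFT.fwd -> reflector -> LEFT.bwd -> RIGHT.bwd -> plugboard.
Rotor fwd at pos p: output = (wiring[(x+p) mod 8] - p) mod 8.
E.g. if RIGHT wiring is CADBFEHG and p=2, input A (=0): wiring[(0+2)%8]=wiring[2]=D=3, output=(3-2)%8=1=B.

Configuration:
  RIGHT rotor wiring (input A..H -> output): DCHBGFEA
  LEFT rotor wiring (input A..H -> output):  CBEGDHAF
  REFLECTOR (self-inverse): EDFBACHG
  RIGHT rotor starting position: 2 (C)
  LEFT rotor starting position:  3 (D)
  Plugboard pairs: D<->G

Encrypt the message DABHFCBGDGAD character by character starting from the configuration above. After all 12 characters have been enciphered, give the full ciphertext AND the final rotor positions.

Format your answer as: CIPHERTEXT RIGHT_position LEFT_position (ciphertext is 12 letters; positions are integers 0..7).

Answer: FBADGFHDECDG 6 4

Derivation:
Char 1 ('D'): step: R->3, L=3; D->plug->G->R->H->L->B->refl->D->L'->A->R'->F->plug->F
Char 2 ('A'): step: R->4, L=3; A->plug->A->R->C->L->E->refl->A->L'->B->R'->B->plug->B
Char 3 ('B'): step: R->5, L=3; B->plug->B->R->H->L->B->refl->D->L'->A->R'->A->plug->A
Char 4 ('H'): step: R->6, L=3; H->plug->H->R->H->L->B->refl->D->L'->A->R'->G->plug->D
Char 5 ('F'): step: R->7, L=3; F->plug->F->R->H->L->B->refl->D->L'->A->R'->D->plug->G
Char 6 ('C'): step: R->0, L->4 (L advanced); C->plug->C->R->H->L->C->refl->F->L'->F->R'->F->plug->F
Char 7 ('B'): step: R->1, L=4; B->plug->B->R->G->L->A->refl->E->L'->C->R'->H->plug->H
Char 8 ('G'): step: R->2, L=4; G->plug->D->R->D->L->B->refl->D->L'->B->R'->G->plug->D
Char 9 ('D'): step: R->3, L=4; D->plug->G->R->H->L->C->refl->F->L'->F->R'->E->plug->E
Char 10 ('G'): step: R->4, L=4; G->plug->D->R->E->L->G->refl->H->L'->A->R'->C->plug->C
Char 11 ('A'): step: R->5, L=4; A->plug->A->R->A->L->H->refl->G->L'->E->R'->G->plug->D
Char 12 ('D'): step: R->6, L=4; D->plug->G->R->A->L->H->refl->G->L'->E->R'->D->plug->G
Final: ciphertext=FBADGFHDECDG, RIGHT=6, LEFT=4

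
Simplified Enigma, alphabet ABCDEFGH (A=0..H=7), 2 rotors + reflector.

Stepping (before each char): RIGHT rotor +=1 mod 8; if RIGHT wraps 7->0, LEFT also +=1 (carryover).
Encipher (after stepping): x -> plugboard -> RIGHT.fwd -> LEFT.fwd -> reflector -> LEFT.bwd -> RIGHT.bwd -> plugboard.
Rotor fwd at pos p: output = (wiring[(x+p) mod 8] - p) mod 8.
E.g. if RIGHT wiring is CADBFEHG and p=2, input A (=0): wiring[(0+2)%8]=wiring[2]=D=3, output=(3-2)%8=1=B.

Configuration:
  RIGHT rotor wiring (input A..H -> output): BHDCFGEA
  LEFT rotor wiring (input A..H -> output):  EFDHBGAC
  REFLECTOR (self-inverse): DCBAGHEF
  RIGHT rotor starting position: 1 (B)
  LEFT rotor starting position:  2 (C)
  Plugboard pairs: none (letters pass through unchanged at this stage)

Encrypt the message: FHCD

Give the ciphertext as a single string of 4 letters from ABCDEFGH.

Char 1 ('F'): step: R->2, L=2; F->plug->F->R->G->L->C->refl->B->L'->A->R'->B->plug->B
Char 2 ('H'): step: R->3, L=2; H->plug->H->R->A->L->B->refl->C->L'->G->R'->F->plug->F
Char 3 ('C'): step: R->4, L=2; C->plug->C->R->A->L->B->refl->C->L'->G->R'->H->plug->H
Char 4 ('D'): step: R->5, L=2; D->plug->D->R->E->L->G->refl->E->L'->D->R'->C->plug->C

Answer: BFHC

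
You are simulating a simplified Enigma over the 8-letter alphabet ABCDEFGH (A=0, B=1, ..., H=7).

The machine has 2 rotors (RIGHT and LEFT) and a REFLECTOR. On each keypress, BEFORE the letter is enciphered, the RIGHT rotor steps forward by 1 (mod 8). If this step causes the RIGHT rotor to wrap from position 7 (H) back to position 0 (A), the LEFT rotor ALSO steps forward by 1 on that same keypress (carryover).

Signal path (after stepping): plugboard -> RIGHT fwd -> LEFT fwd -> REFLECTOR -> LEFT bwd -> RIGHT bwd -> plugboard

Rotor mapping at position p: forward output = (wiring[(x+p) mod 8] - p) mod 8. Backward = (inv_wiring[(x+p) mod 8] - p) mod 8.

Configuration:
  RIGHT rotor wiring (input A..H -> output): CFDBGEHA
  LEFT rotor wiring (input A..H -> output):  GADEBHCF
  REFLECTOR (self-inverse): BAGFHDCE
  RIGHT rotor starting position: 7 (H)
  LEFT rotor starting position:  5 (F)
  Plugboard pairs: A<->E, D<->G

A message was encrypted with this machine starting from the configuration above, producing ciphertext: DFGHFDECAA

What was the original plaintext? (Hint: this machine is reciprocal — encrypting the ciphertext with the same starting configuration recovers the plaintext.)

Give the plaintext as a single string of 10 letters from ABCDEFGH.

Char 1 ('D'): step: R->0, L->6 (L advanced); D->plug->G->R->H->L->B->refl->A->L'->C->R'->A->plug->E
Char 2 ('F'): step: R->1, L=6; F->plug->F->R->G->L->D->refl->F->L'->E->R'->A->plug->E
Char 3 ('G'): step: R->2, L=6; G->plug->D->R->C->L->A->refl->B->L'->H->R'->B->plug->B
Char 4 ('H'): step: R->3, L=6; H->plug->H->R->A->L->E->refl->H->L'->B->R'->C->plug->C
Char 5 ('F'): step: R->4, L=6; F->plug->F->R->B->L->H->refl->E->L'->A->R'->B->plug->B
Char 6 ('D'): step: R->5, L=6; D->plug->G->R->E->L->F->refl->D->L'->G->R'->F->plug->F
Char 7 ('E'): step: R->6, L=6; E->plug->A->R->B->L->H->refl->E->L'->A->R'->G->plug->D
Char 8 ('C'): step: R->7, L=6; C->plug->C->R->G->L->D->refl->F->L'->E->R'->D->plug->G
Char 9 ('A'): step: R->0, L->7 (L advanced); A->plug->E->R->G->L->A->refl->B->L'->C->R'->A->plug->E
Char 10 ('A'): step: R->1, L=7; A->plug->E->R->D->L->E->refl->H->L'->B->R'->H->plug->H

Answer: EEBCBFDGEH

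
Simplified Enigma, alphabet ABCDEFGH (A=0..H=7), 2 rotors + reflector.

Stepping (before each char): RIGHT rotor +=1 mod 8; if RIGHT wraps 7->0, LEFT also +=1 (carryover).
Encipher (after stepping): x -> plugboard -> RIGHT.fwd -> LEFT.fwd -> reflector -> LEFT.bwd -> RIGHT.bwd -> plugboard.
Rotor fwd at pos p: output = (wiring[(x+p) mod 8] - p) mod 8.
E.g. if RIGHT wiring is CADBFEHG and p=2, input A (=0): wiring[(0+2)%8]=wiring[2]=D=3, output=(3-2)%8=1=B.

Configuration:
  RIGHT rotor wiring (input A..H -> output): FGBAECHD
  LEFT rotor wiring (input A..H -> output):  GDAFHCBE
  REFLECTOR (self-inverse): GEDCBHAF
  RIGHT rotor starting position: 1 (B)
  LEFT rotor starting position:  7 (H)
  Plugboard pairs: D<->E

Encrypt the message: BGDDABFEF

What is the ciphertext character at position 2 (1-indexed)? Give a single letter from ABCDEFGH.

Char 1 ('B'): step: R->2, L=7; B->plug->B->R->G->L->D->refl->C->L'->H->R'->A->plug->A
Char 2 ('G'): step: R->3, L=7; G->plug->G->R->D->L->B->refl->E->L'->C->R'->F->plug->F

F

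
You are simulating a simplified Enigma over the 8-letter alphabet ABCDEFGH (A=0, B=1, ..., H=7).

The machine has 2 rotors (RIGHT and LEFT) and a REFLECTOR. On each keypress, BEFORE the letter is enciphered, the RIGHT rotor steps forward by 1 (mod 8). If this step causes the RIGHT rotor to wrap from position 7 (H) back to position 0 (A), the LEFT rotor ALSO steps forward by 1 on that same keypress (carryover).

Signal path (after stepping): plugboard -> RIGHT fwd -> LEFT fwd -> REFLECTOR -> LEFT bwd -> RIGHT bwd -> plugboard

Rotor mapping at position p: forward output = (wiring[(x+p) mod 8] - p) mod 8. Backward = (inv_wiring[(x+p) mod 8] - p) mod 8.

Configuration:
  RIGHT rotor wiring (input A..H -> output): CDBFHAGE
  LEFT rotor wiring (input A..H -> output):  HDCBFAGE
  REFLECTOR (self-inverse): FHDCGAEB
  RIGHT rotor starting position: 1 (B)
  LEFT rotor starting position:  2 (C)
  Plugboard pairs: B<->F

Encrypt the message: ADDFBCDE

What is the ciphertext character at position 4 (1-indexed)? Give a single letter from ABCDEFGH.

Char 1 ('A'): step: R->2, L=2; A->plug->A->R->H->L->B->refl->H->L'->B->R'->H->plug->H
Char 2 ('D'): step: R->3, L=2; D->plug->D->R->D->L->G->refl->E->L'->E->R'->B->plug->F
Char 3 ('D'): step: R->4, L=2; D->plug->D->R->A->L->A->refl->F->L'->G->R'->E->plug->E
Char 4 ('F'): step: R->5, L=2; F->plug->B->R->B->L->H->refl->B->L'->H->R'->C->plug->C

C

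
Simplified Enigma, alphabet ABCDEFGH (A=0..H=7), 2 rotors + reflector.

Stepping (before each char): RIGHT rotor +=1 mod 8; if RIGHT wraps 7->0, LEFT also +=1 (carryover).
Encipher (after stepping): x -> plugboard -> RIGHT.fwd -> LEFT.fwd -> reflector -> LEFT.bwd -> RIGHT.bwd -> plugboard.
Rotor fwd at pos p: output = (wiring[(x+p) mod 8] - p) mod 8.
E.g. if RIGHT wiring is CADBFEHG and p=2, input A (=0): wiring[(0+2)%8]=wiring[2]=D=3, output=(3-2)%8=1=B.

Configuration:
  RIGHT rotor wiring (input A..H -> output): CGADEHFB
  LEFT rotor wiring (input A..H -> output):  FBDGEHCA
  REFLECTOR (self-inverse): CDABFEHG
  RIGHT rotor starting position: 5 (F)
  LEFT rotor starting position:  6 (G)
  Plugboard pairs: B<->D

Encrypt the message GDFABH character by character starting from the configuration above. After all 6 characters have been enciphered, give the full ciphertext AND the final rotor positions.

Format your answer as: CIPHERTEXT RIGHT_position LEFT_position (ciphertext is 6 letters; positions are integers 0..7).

Answer: ECCBEG 3 7

Derivation:
Char 1 ('G'): step: R->6, L=6; G->plug->G->R->G->L->G->refl->H->L'->C->R'->E->plug->E
Char 2 ('D'): step: R->7, L=6; D->plug->B->R->D->L->D->refl->B->L'->H->R'->C->plug->C
Char 3 ('F'): step: R->0, L->7 (L advanced); F->plug->F->R->H->L->D->refl->B->L'->A->R'->C->plug->C
Char 4 ('A'): step: R->1, L=7; A->plug->A->R->F->L->F->refl->E->L'->D->R'->D->plug->B
Char 5 ('B'): step: R->2, L=7; B->plug->D->R->F->L->F->refl->E->L'->D->R'->E->plug->E
Char 6 ('H'): step: R->3, L=7; H->plug->H->R->F->L->F->refl->E->L'->D->R'->G->plug->G
Final: ciphertext=ECCBEG, RIGHT=3, LEFT=7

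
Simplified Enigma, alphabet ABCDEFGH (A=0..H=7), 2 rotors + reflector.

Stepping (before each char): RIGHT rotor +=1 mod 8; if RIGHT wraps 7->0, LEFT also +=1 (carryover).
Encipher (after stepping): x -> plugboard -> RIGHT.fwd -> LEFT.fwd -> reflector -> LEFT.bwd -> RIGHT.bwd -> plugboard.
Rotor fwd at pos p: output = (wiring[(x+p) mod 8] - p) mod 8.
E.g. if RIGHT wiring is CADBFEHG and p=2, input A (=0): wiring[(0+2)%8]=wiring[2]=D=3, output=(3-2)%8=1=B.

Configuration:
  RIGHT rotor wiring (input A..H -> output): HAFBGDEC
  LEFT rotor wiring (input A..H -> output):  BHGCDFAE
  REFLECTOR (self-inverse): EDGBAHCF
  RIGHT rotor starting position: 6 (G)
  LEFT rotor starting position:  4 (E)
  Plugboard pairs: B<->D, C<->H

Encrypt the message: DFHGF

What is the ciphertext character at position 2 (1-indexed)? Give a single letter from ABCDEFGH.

Char 1 ('D'): step: R->7, L=4; D->plug->B->R->A->L->H->refl->F->L'->E->R'->G->plug->G
Char 2 ('F'): step: R->0, L->5 (L advanced); F->plug->F->R->D->L->E->refl->A->L'->A->R'->B->plug->D

D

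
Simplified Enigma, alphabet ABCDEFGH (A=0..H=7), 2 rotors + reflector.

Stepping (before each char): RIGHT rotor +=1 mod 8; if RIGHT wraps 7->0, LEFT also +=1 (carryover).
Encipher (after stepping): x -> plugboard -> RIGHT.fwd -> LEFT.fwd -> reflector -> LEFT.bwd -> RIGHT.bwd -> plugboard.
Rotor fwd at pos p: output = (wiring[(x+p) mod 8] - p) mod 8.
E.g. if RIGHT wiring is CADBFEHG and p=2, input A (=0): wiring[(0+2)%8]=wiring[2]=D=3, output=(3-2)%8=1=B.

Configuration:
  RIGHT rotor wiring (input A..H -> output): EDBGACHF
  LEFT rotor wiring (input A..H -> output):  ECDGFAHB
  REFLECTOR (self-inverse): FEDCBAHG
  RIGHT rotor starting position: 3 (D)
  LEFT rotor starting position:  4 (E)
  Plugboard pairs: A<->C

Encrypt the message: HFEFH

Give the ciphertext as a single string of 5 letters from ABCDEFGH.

Answer: FHHHB

Derivation:
Char 1 ('H'): step: R->4, L=4; H->plug->H->R->C->L->D->refl->C->L'->H->R'->F->plug->F
Char 2 ('F'): step: R->5, L=4; F->plug->F->R->E->L->A->refl->F->L'->D->R'->H->plug->H
Char 3 ('E'): step: R->6, L=4; E->plug->E->R->D->L->F->refl->A->L'->E->R'->H->plug->H
Char 4 ('F'): step: R->7, L=4; F->plug->F->R->B->L->E->refl->B->L'->A->R'->H->plug->H
Char 5 ('H'): step: R->0, L->5 (L advanced); H->plug->H->R->F->L->G->refl->H->L'->D->R'->B->plug->B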